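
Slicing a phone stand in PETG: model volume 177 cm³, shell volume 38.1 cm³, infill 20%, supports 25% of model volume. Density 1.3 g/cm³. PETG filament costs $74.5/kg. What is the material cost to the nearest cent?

$10.67

Infill region: 177 − 38.1 → 138.9 cm³.
Deposited infill = 0.20 × 138.9 = 27.78 cm³.
Support: 0.25 × 177 → 44.25 cm³.
Deposited volume = 38.1 + 27.78 + 44.25 = 110.13 cm³.
Mass = 110.13 × 1.3 = 143.169 g.
Cost = 143.169 g / 1000 × $74.5/kg = $10.67.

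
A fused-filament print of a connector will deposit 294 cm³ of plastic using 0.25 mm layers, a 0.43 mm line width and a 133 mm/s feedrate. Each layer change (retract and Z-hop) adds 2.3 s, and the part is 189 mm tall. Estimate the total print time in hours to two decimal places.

6.19 hours

Line area = 0.25 × 0.43 = 0.1075 mm².
Total extruded path = 294000/0.1075 = 2734883.7 mm.
Time extruding = 2734883.7 / 133, so 20563 s.
Layers = ⌈189/0.25⌉ = 756.
Z-hop total = 756 × 2.3 = 1738.8 s.
Altogether 20563 + 1738.8 = 22301.8 s, i.e. 6.19 hours.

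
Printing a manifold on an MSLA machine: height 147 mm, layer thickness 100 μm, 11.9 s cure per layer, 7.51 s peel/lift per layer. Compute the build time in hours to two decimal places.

Layer count = ceil(147 / 0.1) = 1470.
Per-layer time = 11.9 + 7.51, so 19.41 s.
Build time: 1470 × 19.41 s = 28532.7 s, i.e. 7.93 hours.

7.93 hours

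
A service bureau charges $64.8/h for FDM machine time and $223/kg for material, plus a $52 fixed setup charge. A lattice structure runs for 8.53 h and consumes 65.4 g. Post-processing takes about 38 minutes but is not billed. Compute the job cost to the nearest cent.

Machine cost = 64.8 × 8.53, so $552.744.
Feedstock cost = 223 × 65.4/1000, so $14.5842.
Total = 552.744 + 14.5842 + 52 = 619.3282 ≈ $619.33.

$619.33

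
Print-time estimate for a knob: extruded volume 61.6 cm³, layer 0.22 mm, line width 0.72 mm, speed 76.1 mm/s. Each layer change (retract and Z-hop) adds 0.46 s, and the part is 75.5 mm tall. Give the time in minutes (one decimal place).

Bead cross-section = 0.22 × 0.72 = 0.1584 mm².
Path length: 61600 mm³ / 0.1584 mm² → 388888.9 mm.
Print-move time = 388888.9 / 76.1 = 5110.2 s.
Layers = ⌈75.5/0.22⌉ = 344.
Non-print overhead = 344 × 0.46, so 158.24 s.
Total = 5110.2 + 158.24 = 5268.44 s = 87.8 minutes.

87.8 minutes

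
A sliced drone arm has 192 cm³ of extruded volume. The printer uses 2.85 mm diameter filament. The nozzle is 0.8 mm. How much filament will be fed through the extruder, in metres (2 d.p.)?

30.10 m

Filament cross-section = π × (2.85/2)² = 6.3794 mm².
Length = 192 cm³ / 6.3794 mm² = 192000 / 6.3794 = 30096.87 mm = 30.10 m.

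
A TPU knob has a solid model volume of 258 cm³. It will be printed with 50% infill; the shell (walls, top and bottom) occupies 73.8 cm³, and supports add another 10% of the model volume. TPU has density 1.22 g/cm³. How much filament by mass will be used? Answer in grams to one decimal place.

233.9 g

Interior volume: 258 − 73.8 → 184.2 cm³.
Infill deposited: 0.50 × 184.2 → 92.1 cm³.
Support = 0.10 × 258 = 25.8 cm³.
Total printed volume = 73.8 + 92.1 + 25.8 = 191.7 cm³.
Mass = 191.7 × 1.22 = 233.874 g.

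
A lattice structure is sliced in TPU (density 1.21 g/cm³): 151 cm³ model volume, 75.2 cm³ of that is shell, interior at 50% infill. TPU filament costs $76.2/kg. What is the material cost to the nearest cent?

Infill region = 151 − 75.2 = 75.8 cm³.
Deposited infill: 0.50 × 75.8 → 37.9 cm³.
Total printed volume = 75.2 + 37.9, so 113.1 cm³.
Mass = 113.1 × 1.21 = 136.851 g.
At $76.2/kg: 136.851/1000 × 76.2 = $10.43.

$10.43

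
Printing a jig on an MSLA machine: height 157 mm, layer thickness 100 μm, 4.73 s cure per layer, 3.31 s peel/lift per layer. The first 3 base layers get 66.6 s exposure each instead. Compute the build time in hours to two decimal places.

Layer count = ceil(157 / 0.1) = 1570.
Bottom layers = 3 × (66.6 + 3.31), so 209.73 s.
Regular layers = 1567 × (4.73 + 3.31), so 12598.68 s.
Total = 209.73 + 12598.68 = 12808.41 s = 3.56 hours.

3.56 hours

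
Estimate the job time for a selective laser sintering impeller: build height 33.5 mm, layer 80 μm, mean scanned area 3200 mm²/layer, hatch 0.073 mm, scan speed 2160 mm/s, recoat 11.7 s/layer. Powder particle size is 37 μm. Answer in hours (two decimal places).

Layer count = ceil(33.5 / 0.08) = 419.
Per-layer scan distance: 3200 / 0.073 → 43835.6 mm.
Scan time per layer: 43835.6 / 2160 → 20.2943 s.
Time per layer = 20.2943 + 11.7 = 31.9943 s.
Build time = 419 × 31.9943 = 13405.6117 s = 3.72 hours.

3.72 hours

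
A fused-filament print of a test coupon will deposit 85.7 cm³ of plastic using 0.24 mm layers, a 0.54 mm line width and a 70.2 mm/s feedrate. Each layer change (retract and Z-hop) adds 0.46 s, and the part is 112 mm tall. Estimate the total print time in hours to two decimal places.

Extrusion cross-section: 0.24 × 0.54 → 0.1296 mm².
Toolpath length = 85.7 cm³ / 0.1296 mm² = 85700 / 0.1296 = 661265.4 mm.
Extrusion time: 661265.4 / 70.2 → 9419.7 s.
Layers = ⌈112/0.24⌉ = 467.
Z-hop total = 467 × 0.46, so 214.82 s.
Altogether 9419.7 + 214.82 = 9634.52 s, i.e. 2.68 hours.

2.68 hours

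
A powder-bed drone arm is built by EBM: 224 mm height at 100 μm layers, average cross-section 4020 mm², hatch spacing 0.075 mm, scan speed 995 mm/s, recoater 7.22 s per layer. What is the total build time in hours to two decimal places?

38.01 hours

Layers = ⌈224/0.1⌉ = 2240.
Hatch length per layer = 4020 / 0.075 = 53600 mm.
Scan time per layer = 53600 / 995, so 53.8693 s.
Layer cycle = 53.8693 + 7.22, so 61.0893 s.
Build time = 2240 × 61.0893 = 136840.032 s = 38.01 hours.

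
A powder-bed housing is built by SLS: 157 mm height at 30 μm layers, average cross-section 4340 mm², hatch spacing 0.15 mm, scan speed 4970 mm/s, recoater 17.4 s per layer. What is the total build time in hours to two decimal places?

Layer count = ceil(157 / 0.03) = 5234.
Hatch length per layer = 4340 / 0.15 = 28933.3 mm.
Scan time per layer: 28933.3 / 4970 → 5.8216 s.
Per-layer time = 5.8216 + 17.4, so 23.2216 s.
Build time = 5234 × 23.2216 = 121541.8544 s = 33.76 hours.

33.76 hours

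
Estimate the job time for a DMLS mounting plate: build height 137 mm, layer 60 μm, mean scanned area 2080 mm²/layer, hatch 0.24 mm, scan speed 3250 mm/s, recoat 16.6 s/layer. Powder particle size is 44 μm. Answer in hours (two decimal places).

12.22 hours

Layer count = ceil(137 / 0.06) = 2284.
Per-layer scan distance = 2080 / 0.24, so 8666.7 mm.
Laser time per layer = 8666.7 / 3250, so 2.6667 s.
Layer cycle: 2.6667 + 16.6 → 19.2667 s.
Total: 2284 × 19.2667 s = 44005.1428 s → 12.22 hours.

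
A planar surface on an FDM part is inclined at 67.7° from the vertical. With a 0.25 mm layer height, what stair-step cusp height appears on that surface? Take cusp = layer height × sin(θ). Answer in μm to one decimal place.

h_c = t·sin θ = 0.25 × 0.9252 = 0.2313 mm (231.3 μm).

231.3 μm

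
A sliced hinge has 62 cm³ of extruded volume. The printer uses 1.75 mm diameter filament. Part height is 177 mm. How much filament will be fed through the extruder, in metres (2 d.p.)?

25.78 m

A = π r² = π × 0.875² = 2.4053 mm².
L = 62000 mm³ / 2.4053 mm² = 25776.41 mm, i.e. 25.78 m.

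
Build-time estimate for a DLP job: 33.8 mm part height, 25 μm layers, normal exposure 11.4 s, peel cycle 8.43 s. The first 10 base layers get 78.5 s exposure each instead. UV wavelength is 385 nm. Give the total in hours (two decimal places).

Layers = ⌈33.8/0.025⌉ = 1352.
Bottom layers: 10 × (78.5 + 8.43) → 869.3 s.
Normal layers = 1342 × (11.4 + 8.43), so 26611.86 s.
Total = 869.3 + 26611.86 = 27481.16 s = 7.63 hours.

7.63 hours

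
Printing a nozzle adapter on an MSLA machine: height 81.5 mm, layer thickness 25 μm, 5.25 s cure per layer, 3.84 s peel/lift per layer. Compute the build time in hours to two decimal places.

Number of layers: 81.5 / 0.025 → 3260 (rounded up).
Per-layer time = 5.25 + 3.84 = 9.09 s.
Total = 3260 × 9.09 = 29633.4 s = 8.23 hours.

8.23 hours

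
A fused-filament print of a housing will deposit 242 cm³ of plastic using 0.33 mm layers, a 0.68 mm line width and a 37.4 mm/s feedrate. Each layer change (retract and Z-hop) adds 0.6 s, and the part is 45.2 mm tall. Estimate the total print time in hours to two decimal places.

Bead cross-section = 0.33 × 0.68 = 0.2244 mm².
Toolpath length = 242 cm³ / 0.2244 mm² = 242000 / 0.2244 = 1078431.4 mm.
Time extruding = 1078431.4 / 37.4 = 28835.1 s.
Layer count = ceil(45.2 / 0.33) = 137.
Z-hop total: 137 × 0.6 → 82.2 s.
Altogether 28835.1 + 82.2 = 28917.3 s, i.e. 8.03 hours.

8.03 hours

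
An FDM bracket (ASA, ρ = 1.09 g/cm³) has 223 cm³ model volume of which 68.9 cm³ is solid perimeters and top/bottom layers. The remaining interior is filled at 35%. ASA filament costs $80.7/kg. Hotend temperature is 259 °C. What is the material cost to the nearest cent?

Interior volume: 223 − 68.9 → 154.1 cm³.
Deposited infill = 0.35 × 154.1 = 53.935 cm³.
Deposited volume = 68.9 + 53.935 = 122.835 cm³.
Mass = 122.835 × 1.09, so 133.89015 g.
Cost = 133.89015 g / 1000 × $80.7/kg = $10.80.

$10.80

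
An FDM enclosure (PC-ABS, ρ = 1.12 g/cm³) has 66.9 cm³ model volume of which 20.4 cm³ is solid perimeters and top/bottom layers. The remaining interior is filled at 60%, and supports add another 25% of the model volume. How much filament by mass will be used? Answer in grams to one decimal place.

Volume inside the shell: 66.9 − 20.4 → 46.5 cm³.
Infill deposited = 0.60 × 46.5, so 27.9 cm³.
Support: 0.25 × 66.9 → 16.725 cm³.
Total extruded = 20.4 + 27.9 + 16.725 = 65.025 cm³.
Mass = 65.025 × 1.12, so 72.828 g.

72.8 g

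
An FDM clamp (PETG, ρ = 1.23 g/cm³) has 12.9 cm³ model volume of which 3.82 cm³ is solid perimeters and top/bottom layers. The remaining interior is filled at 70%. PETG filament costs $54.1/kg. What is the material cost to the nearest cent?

Volume inside the shell = 12.9 − 3.82, so 9.08 cm³.
Deposited infill = 0.70 × 9.08 = 6.356 cm³.
Total extruded = 3.82 + 6.356, so 10.176 cm³.
Mass = 10.176 × 1.23, so 12.51648 g.
Cost = 12.51648 g / 1000 × $54.1/kg = $0.68.

$0.68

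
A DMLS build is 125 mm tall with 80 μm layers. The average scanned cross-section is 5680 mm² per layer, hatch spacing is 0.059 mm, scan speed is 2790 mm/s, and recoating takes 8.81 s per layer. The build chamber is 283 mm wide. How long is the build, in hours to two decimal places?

18.81 hours

Layers = ⌈125/0.08⌉ = 1563.
Scan path per layer: 5680 / 0.059 → 96271.2 mm.
Per-layer scan time = 96271.2 / 2790, so 34.5058 s.
Time per layer = 34.5058 + 8.81 = 43.3158 s.
1563 layers × 43.3158 s/layer = 67702.5954 s, i.e. 18.81 hours.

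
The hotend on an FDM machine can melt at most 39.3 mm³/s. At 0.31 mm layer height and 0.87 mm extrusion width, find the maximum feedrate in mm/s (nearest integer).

146 mm/s

Bead cross-section: 0.31 × 0.87 → 0.2697 mm².
v_max = Q/A = 39.3/0.2697 = 145.72 mm/s → 146 mm/s.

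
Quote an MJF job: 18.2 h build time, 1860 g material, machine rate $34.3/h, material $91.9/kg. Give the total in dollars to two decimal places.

Machine-time cost = 34.3 × 18.2, so $624.26.
Feedstock cost: 91.9 × 1860/1000 → $170.934.
Job cost: 624.26 + 170.934 = 795.194 ≈ $795.19.

$795.19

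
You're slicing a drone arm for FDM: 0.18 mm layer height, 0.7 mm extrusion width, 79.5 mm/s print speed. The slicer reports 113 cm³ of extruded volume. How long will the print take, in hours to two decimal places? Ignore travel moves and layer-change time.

Line area = 0.18 × 0.7, so 0.126 mm².
Total extruded path = 113000/0.126 = 896825.4 mm.
Extrusion time = 896825.4 / 79.5, so 11280.8 s.
That's 11280.8 s → 3.13 hours.

3.13 hours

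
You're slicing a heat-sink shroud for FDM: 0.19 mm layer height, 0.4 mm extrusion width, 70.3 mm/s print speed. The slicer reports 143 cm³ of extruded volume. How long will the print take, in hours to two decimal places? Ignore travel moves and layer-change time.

7.43 hours

Line area = 0.19 × 0.4, so 0.076 mm².
Total extruded path = 143000/0.076 = 1881578.9 mm.
Time extruding = 1881578.9 / 70.3 = 26765 s.
26765 s = 7.43 hours.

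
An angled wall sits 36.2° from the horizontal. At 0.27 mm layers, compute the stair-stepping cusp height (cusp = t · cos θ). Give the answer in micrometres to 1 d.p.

217.9 μm

cos(36.2°) = 0.8070, so cusp = 0.27 × 0.8070 = 0.21789 mm → 217.9 μm.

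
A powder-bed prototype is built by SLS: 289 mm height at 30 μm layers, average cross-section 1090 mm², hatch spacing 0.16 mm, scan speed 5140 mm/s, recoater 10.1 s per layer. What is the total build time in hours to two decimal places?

Layer count = ceil(289 / 0.03) = 9634.
Hatch length per layer = 1090 / 0.16, so 6812.5 mm.
Per-layer scan time = 6812.5 / 5140 = 1.3254 s.
Layer cycle = 1.3254 + 10.1, so 11.4254 s.
9634 layers × 11.4254 s/layer = 110072.3036 s, i.e. 30.58 hours.

30.58 hours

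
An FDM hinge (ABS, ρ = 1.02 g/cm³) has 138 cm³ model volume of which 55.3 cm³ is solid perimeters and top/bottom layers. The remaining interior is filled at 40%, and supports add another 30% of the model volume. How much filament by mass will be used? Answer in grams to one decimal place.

Interior volume = 138 − 55.3, so 82.7 cm³.
Infill volume = 0.40 × 82.7 = 33.08 cm³.
Support = 0.30 × 138 = 41.4 cm³.
Total printed volume = 55.3 + 33.08 + 41.4, so 129.78 cm³.
Mass: 129.78 × 1.02 → 132.3756 g.

132.4 g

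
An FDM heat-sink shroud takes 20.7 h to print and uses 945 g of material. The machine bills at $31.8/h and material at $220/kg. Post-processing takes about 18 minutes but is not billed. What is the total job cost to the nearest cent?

$866.16

Machine-time cost = 31.8 × 20.7 = $658.26.
Material cost = 220 × 945/1000 = $207.90.
Total = 658.26 + 207.90 = $866.16.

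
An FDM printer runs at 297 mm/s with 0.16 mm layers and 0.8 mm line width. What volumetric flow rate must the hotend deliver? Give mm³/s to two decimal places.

38.02

Bead cross-section = 0.16 × 0.8, so 0.128 mm².
Q = v·A = 297 × 0.128 = 38.02 mm³/s.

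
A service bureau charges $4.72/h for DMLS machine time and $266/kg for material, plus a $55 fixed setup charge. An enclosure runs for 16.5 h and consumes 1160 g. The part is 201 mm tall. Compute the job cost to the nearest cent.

Machine-time cost = 4.72 × 16.5, so $77.88.
Material cost = 266 × 1160/1000, so $308.56.
Adding setup: 77.88 + 308.56 + 55 → $441.44.

$441.44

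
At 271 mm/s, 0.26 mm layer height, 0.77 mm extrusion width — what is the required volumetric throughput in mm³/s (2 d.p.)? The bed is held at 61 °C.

A = 0.26 × 0.77, so 0.2002 mm².
Q = v·A = 271 × 0.2002 = 54.25 mm³/s.

54.25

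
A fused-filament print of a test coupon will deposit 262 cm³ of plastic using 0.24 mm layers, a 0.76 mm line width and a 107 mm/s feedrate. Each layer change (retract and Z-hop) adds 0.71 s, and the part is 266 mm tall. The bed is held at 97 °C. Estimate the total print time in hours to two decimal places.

3.95 hours

Line area = 0.24 × 0.76 = 0.1824 mm².
Path length: 262000 mm³ / 0.1824 mm² → 1436403.5 mm.
Time extruding: 1436403.5 / 107 → 13424.3 s.
Number of layers: 266 / 0.24 → 1109 (rounded up).
Layer-change overhead = 1109 × 0.71, so 787.39 s.
Altogether 13424.3 + 787.39 = 14211.69 s, i.e. 3.95 hours.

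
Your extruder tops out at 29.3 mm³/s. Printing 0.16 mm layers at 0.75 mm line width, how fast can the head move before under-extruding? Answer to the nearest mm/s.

244 mm/s

A = 0.16 × 0.75 = 0.12 mm².
v_max = Q/A = 29.3/0.12 = 244.17 mm/s → 244 mm/s.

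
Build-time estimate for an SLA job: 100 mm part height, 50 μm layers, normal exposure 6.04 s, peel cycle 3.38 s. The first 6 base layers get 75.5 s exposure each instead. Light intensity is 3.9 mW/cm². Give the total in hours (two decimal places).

Layer count = ceil(100 / 0.05) = 2000.
Bottom layers: 6 × (75.5 + 3.38) → 473.28 s.
Normal layers = 1994 × (6.04 + 3.38) = 18783.48 s.
Total = 473.28 + 18783.48 = 19256.76 s = 5.35 hours.

5.35 hours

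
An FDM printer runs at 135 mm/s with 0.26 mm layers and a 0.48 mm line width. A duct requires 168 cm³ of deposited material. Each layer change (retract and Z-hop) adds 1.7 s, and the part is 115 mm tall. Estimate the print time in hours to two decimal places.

2.98 hours

Extrusion cross-section = 0.26 × 0.48 = 0.1248 mm².
Path length: 168000 mm³ / 0.1248 mm² → 1346153.8 mm.
Extrusion time = 1346153.8 / 135, so 9971.5 s.
Layers = ⌈115/0.26⌉ = 443.
Z-hop total = 443 × 1.7, so 753.1 s.
Total = 9971.5 + 753.1 = 10724.6 s = 2.98 hours.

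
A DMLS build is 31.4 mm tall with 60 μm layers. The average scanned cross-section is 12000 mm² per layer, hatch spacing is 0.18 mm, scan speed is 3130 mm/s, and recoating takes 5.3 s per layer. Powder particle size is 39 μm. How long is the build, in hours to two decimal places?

3.87 hours

Number of layers: 31.4 / 0.06 → 524 (rounded up).
Hatch length per layer = 12000 / 0.18 = 66666.7 mm.
Scan time per layer: 66666.7 / 3130 → 21.2993 s.
Time per layer = 21.2993 + 5.3, so 26.5993 s.
Total: 524 × 26.5993 s = 13938.0332 s → 3.87 hours.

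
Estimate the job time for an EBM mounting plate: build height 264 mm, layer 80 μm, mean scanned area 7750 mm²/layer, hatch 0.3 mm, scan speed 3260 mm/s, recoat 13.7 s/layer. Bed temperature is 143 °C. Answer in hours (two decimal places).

Layer count = ceil(264 / 0.08) = 3300.
Per-layer scan distance = 7750 / 0.3, so 25833.3 mm.
Beam time per layer = 25833.3 / 3260 = 7.9243 s.
Layer cycle = 7.9243 + 13.7 = 21.6243 s.
Total: 3300 × 21.6243 s = 71360.19 s → 19.82 hours.

19.82 hours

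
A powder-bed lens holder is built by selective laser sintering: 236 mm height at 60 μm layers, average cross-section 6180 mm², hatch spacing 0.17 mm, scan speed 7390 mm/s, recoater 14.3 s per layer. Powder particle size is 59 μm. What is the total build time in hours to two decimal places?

Number of layers: 236 / 0.06 → 3934 (rounded up).
Per-layer scan distance: 6180 / 0.17 → 36352.9 mm.
Per-layer scan time = 36352.9 / 7390, so 4.9192 s.
Time per layer = 4.9192 + 14.3, so 19.2192 s.
Total: 3934 × 19.2192 s = 75608.3328 s → 21.00 hours.

21.00 hours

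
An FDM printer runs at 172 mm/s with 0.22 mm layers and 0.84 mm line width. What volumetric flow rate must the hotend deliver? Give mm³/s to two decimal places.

31.79

Bead cross-section = 0.22 × 0.84, so 0.1848 mm².
Q = v·A = 172 × 0.1848 = 31.79 mm³/s.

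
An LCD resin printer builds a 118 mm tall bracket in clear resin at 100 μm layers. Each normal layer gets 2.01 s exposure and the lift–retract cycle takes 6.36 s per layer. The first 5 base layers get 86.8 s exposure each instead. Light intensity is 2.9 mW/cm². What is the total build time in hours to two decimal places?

2.86 hours

Layer count = ceil(118 / 0.1) = 1180.
Bottom layers = 5 × (86.8 + 6.36) = 465.8 s.
Remaining layers = 1175 × (2.01 + 6.36), so 9834.75 s.
Sum: 465.8 + 9834.75 = 10300.55 s → 2.86 hours.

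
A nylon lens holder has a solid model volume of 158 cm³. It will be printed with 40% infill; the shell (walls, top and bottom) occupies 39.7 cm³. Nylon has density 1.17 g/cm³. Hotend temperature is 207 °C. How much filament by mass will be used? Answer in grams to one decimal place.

Interior volume = 158 − 39.7 = 118.3 cm³.
Deposited infill = 0.40 × 118.3, so 47.32 cm³.
Deposited volume = 39.7 + 47.32, so 87.02 cm³.
Mass: 87.02 × 1.17 → 101.8134 g.

101.8 g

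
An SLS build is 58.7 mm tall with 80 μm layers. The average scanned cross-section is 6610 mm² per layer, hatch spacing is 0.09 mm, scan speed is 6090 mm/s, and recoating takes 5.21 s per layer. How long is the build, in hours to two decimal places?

3.52 hours

Layers = ⌈58.7/0.08⌉ = 734.
Scan path per layer: 6610 / 0.09 → 73444.4 mm.
Laser time per layer = 73444.4 / 6090, so 12.0598 s.
Per-layer time: 12.0598 + 5.21 → 17.2698 s.
734 layers × 17.2698 s/layer = 12676.0332 s, i.e. 3.52 hours.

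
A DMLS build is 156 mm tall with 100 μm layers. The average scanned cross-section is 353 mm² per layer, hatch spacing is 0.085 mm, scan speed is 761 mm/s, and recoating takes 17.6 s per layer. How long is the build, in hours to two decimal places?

Layer count = ceil(156 / 0.1) = 1560.
Hatch length per layer: 353 / 0.085 → 4152.9 mm.
Per-layer scan time = 4152.9 / 761, so 5.4572 s.
Per-layer time = 5.4572 + 17.6, so 23.0572 s.
Total: 1560 × 23.0572 s = 35969.232 s → 9.99 hours.

9.99 hours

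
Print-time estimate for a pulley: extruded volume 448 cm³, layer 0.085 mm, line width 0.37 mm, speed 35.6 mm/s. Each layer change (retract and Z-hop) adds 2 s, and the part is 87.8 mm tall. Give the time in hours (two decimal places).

Bead cross-section = 0.085 × 0.37, so 0.03145 mm².
Path length: 448000 mm³ / 0.03145 mm² → 14244833.1 mm.
Extrusion time = 14244833.1 / 35.6 = 400135.8 s.
Number of layers: 87.8 / 0.085 → 1033 (rounded up).
Non-print overhead: 1033 × 2 → 2066 s.
Altogether 400135.8 + 2066 = 402201.8 s, i.e. 111.72 hours.

111.72 hours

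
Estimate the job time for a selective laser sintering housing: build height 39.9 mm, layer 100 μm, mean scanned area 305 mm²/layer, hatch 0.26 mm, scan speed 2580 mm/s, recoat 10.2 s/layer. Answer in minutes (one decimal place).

Layers = ⌈39.9/0.1⌉ = 399.
Hatch length per layer = 305 / 0.26 = 1173.1 mm.
Scan time per layer = 1173.1 / 2580, so 0.4547 s.
Time per layer = 0.4547 + 10.2 = 10.6547 s.
399 layers × 10.6547 s/layer = 4251.2253 s, i.e. 70.9 minutes.

70.9 minutes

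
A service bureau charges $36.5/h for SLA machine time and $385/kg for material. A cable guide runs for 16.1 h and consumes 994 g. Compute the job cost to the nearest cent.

Time charge: 36.5 × 16.1 → $587.65.
Feedstock cost = 385 × 994/1000, so $382.69.
Total = 587.65 + 382.69 = $970.34.

$970.34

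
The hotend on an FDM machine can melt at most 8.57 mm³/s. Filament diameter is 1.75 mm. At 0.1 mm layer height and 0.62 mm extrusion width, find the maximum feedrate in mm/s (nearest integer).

Bead cross-section = 0.1 × 0.62, so 0.062 mm².
Max speed = 8.57 / 0.062 = 138.23 ≈ 138 mm/s.

138 mm/s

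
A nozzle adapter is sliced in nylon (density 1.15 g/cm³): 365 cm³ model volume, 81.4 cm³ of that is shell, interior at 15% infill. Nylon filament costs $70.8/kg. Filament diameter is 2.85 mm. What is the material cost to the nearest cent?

$10.09

Interior volume = 365 − 81.4, so 283.6 cm³.
Infill deposited = 0.15 × 283.6, so 42.54 cm³.
Total printed volume = 81.4 + 42.54 = 123.94 cm³.
Mass: 123.94 × 1.15 → 142.531 g.
Cost = 142.531 g / 1000 × $70.8/kg = $10.09.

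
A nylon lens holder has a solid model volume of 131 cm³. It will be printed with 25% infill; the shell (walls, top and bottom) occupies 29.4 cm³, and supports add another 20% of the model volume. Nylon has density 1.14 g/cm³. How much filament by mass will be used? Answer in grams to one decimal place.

92.3 g

Volume inside the shell = 131 − 29.4 = 101.6 cm³.
Deposited infill = 0.25 × 101.6, so 25.4 cm³.
Support = 0.20 × 131 = 26.2 cm³.
Total printed volume = 29.4 + 25.4 + 26.2, so 81 cm³.
Mass: 81 × 1.14 → 92.34 g.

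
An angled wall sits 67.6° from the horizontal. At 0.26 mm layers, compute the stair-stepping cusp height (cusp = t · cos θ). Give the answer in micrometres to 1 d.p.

h_c = t·cos θ = 0.26 × 0.3811 = 0.099086 mm (99.1 μm).

99.1 μm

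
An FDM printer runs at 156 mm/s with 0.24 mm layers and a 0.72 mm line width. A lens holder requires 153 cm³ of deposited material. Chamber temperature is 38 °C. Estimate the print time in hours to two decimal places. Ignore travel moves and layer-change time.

1.58 hours

Bead cross-section: 0.24 × 0.72 → 0.1728 mm².
Toolpath length = 153 cm³ / 0.1728 mm² = 153000 / 0.1728 = 885416.7 mm.
Time extruding: 885416.7 / 156 → 5675.7 s.
Converting: 5675.7 s = 1.58 hours.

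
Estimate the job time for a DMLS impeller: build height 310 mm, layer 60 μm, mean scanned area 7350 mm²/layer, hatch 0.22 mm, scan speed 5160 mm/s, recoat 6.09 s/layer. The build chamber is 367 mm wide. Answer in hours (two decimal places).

18.03 hours

Number of layers: 310 / 0.06 → 5167 (rounded up).
Scan path per layer: 7350 / 0.22 → 33409.1 mm.
Scan time per layer = 33409.1 / 5160, so 6.4746 s.
Time per layer: 6.4746 + 6.09 → 12.5646 s.
Total: 5167 × 12.5646 s = 64921.2882 s → 18.03 hours.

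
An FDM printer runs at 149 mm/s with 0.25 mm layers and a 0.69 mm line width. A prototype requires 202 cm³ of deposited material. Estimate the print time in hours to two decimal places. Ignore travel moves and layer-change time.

2.18 hours

Line area = 0.25 × 0.69, so 0.1725 mm².
Total extruded path = 202000/0.1725 = 1171014.5 mm.
Time extruding: 1171014.5 / 149 → 7859.2 s.
That's 7859.2 s → 2.18 hours.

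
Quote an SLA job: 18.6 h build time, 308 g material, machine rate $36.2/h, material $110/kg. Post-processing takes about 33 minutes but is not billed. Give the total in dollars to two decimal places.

$707.20

Time charge = 36.2 × 18.6 = $673.32.
Material charge = 110 × 308/1000 = $33.88.
Job cost: 673.32 + 33.88 = $707.20.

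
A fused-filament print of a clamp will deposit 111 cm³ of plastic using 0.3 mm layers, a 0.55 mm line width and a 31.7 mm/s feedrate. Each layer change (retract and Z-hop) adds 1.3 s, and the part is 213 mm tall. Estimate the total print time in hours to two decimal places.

6.15 hours

Bead cross-section = 0.3 × 0.55, so 0.165 mm².
Total extruded path = 111000/0.165 = 672727.3 mm.
Print-move time = 672727.3 / 31.7 = 21221.7 s.
Layer count = ceil(213 / 0.3) = 710.
Layer-change overhead: 710 × 1.3 → 923 s.
Total = 21221.7 + 923 = 22144.7 s = 6.15 hours.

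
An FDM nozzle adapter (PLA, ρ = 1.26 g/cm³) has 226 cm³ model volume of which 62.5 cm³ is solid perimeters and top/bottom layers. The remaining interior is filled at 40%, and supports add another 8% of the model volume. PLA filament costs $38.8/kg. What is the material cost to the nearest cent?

Infill region = 226 − 62.5, so 163.5 cm³.
Infill deposited = 0.40 × 163.5, so 65.4 cm³.
Support: 0.08 × 226 → 18.08 cm³.
Total printed volume = 62.5 + 65.4 + 18.08 = 145.98 cm³.
Mass = 145.98 × 1.26, so 183.9348 g.
At $38.8/kg: 183.9348/1000 × 38.8 = $7.14.

$7.14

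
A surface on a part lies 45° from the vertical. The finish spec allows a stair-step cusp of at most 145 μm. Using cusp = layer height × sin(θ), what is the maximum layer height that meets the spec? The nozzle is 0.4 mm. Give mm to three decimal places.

0.205 mm

Layer height = cusp / sin(45°) = 0.145 / 0.7071 = 0.205 mm.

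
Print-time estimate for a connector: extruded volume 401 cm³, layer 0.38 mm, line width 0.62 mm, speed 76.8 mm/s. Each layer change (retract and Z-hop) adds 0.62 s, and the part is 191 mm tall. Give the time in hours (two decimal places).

Extrusion cross-section: 0.38 × 0.62 → 0.2356 mm².
Toolpath length = 401 cm³ / 0.2356 mm² = 401000 / 0.2356 = 1702037.4 mm.
Print-move time: 1702037.4 / 76.8 → 22161.9 s.
Layers = ⌈191/0.38⌉ = 503.
Non-print overhead = 503 × 0.62 = 311.86 s.
Altogether 22161.9 + 311.86 = 22473.76 s, i.e. 6.24 hours.

6.24 hours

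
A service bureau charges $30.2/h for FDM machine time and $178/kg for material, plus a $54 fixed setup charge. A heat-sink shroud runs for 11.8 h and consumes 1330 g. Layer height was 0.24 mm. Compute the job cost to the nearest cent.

Machine cost = 30.2 × 11.8, so $356.36.
Feedstock cost = 178 × 1330/1000, so $236.74.
Total = 356.36 + 236.74 + 54 = $647.10.

$647.10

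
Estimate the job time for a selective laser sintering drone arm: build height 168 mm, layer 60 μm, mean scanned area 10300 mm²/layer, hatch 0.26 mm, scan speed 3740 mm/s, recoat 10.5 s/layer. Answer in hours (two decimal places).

16.41 hours

Layers = ⌈168/0.06⌉ = 2800.
Per-layer scan distance = 10300 / 0.26, so 39615.4 mm.
Per-layer scan time = 39615.4 / 3740, so 10.5924 s.
Layer cycle = 10.5924 + 10.5, so 21.0924 s.
Total: 2800 × 21.0924 s = 59058.72 s → 16.41 hours.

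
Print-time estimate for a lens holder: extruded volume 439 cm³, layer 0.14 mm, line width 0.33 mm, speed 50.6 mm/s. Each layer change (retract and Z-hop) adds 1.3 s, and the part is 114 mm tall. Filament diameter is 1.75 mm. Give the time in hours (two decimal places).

Line area = 0.14 × 0.33 = 0.0462 mm².
Total extruded path = 439000/0.0462 = 9502164.5 mm.
Extrusion time: 9502164.5 / 50.6 → 187789.8 s.
Layers = ⌈114/0.14⌉ = 815.
Z-hop total = 815 × 1.3 = 1059.5 s.
Total = 187789.8 + 1059.5 = 188849.3 s = 52.46 hours.

52.46 hours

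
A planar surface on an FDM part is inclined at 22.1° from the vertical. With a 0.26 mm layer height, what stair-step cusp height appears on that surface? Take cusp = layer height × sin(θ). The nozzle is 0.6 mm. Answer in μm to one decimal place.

h_c = t·sin θ = 0.26 × 0.3762 = 0.097812 mm (97.8 μm).

97.8 μm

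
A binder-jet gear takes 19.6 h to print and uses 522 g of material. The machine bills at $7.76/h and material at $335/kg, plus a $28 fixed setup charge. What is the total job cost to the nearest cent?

$354.97

Machine cost = 7.76 × 19.6, so $152.096.
Feedstock cost: 335 × 522/1000 → $174.87.
Adding setup: 152.096 + 174.87 + 28 → 354.966 ≈ $354.97.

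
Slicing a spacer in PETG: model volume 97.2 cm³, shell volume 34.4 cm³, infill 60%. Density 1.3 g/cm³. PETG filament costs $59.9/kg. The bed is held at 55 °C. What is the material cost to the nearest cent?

$5.61

Interior volume = 97.2 − 34.4 = 62.8 cm³.
Infill deposited = 0.60 × 62.8, so 37.68 cm³.
Deposited volume: 34.4 + 37.68 → 72.08 cm³.
Mass = 72.08 × 1.3, so 93.704 g.
At $59.9/kg: 93.704/1000 × 59.9 = $5.61.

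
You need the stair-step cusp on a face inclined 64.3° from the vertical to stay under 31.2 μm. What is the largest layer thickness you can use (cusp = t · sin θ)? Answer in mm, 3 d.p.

t = h_c / sin θ = 0.0312 / 0.9011 = 0.035 mm.

0.035 mm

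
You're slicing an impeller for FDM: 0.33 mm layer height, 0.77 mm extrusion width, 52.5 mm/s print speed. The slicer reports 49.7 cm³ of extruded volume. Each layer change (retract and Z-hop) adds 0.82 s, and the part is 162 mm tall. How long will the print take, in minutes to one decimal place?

Line area = 0.33 × 0.77 = 0.2541 mm².
Total extruded path = 49700/0.2541 = 195592.3 mm.
Extrusion time: 195592.3 / 52.5 → 3725.6 s.
Layers = ⌈162/0.33⌉ = 491.
Non-print overhead: 491 × 0.82 → 402.62 s.
Altogether 3725.6 + 402.62 = 4128.22 s, i.e. 68.8 minutes.

68.8 minutes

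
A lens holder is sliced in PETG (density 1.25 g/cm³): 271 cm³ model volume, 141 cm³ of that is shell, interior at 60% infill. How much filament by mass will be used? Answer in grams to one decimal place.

Infill region: 271 − 141 → 130 cm³.
Deposited infill: 0.60 × 130 → 78 cm³.
Total printed volume = 141 + 78, so 219 cm³.
Mass = 219 × 1.25, so 273.75 g.

273.8 g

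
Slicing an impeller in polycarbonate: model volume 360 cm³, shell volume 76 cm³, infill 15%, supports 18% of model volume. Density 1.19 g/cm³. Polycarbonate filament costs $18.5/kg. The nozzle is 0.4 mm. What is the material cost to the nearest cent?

$4.04

Interior volume = 360 − 76 = 284 cm³.
Infill volume = 0.15 × 284 = 42.6 cm³.
Support: 0.18 × 360 → 64.8 cm³.
Deposited volume: 76 + 42.6 + 64.8 → 183.4 cm³.
Mass: 183.4 × 1.19 → 218.246 g.
At $18.5/kg: 218.246/1000 × 18.5 = $4.04.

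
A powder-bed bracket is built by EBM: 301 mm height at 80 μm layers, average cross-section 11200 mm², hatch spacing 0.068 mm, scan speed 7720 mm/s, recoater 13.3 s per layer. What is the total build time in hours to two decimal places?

36.20 hours

Layer count = ceil(301 / 0.08) = 3763.
Per-layer scan distance = 11200 / 0.068 = 164705.9 mm.
Beam time per layer = 164705.9 / 7720 = 21.335 s.
Time per layer = 21.335 + 13.3, so 34.635 s.
Build time = 3763 × 34.635 = 130331.505 s = 36.20 hours.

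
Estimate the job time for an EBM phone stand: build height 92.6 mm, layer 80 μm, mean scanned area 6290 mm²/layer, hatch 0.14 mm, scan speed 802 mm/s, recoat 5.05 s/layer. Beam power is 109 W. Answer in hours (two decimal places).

19.64 hours

Layers = ⌈92.6/0.08⌉ = 1158.
Scan path per layer = 6290 / 0.14, so 44928.6 mm.
Per-layer scan time = 44928.6 / 802 = 56.0207 s.
Per-layer time: 56.0207 + 5.05 → 61.0707 s.
Total: 1158 × 61.0707 s = 70719.8706 s → 19.64 hours.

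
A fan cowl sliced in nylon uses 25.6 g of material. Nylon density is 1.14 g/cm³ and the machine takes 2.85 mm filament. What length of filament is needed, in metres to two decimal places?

3.52 m

Volume = 25.6 g / 1.14 g·cm⁻³ = 22.4561 cm³ = 22456.1 mm³.
Cross-section of 2.85 mm filament: π·(2.85/2)² = 6.3794 mm².
Length = 22456.1 / 6.3794 = 3520.1 mm = 3.52 m.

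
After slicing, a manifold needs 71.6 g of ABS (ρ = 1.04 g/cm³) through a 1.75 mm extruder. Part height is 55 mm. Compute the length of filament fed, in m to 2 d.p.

28.62 m

Extruded volume: 71.6/1.04 = 68.8462 cm³ (68846.2 mm³).
A = π r² = π × 0.875² = 2.4053 mm².
Length = 68846.2 / 2.4053 = 28622.71 mm = 28.62 m.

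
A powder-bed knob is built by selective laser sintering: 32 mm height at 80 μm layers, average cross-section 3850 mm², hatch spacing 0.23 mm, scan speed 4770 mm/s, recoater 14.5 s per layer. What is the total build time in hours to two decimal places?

2.00 hours

Layers = ⌈32/0.08⌉ = 400.
Scan path per layer = 3850 / 0.23, so 16739.1 mm.
Laser time per layer: 16739.1 / 4770 → 3.5092 s.
Layer cycle = 3.5092 + 14.5, so 18.0092 s.
400 layers × 18.0092 s/layer = 7203.68 s, i.e. 2.00 hours.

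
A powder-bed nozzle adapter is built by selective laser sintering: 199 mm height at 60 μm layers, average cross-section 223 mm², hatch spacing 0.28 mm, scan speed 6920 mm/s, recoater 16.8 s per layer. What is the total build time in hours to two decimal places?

Number of layers: 199 / 0.06 → 3317 (rounded up).
Hatch length per layer: 223 / 0.28 → 796.4 mm.
Scan time per layer: 796.4 / 6920 → 0.1151 s.
Layer cycle: 0.1151 + 16.8 → 16.9151 s.
Total: 3317 × 16.9151 s = 56107.3867 s → 15.59 hours.

15.59 hours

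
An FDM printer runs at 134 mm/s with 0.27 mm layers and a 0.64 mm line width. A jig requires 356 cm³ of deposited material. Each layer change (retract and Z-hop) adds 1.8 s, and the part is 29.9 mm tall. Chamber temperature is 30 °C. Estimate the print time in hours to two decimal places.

4.33 hours

Line area = 0.27 × 0.64, so 0.1728 mm².
Toolpath length = 356 cm³ / 0.1728 mm² = 356000 / 0.1728 = 2060185.2 mm.
Extrusion time: 2060185.2 / 134 → 15374.5 s.
Layer count = ceil(29.9 / 0.27) = 111.
Z-hop total: 111 × 1.8 → 199.8 s.
Total = 15374.5 + 199.8 = 15574.3 s = 4.33 hours.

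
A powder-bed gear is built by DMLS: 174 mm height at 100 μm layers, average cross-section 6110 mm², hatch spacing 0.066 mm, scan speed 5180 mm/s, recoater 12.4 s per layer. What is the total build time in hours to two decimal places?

14.63 hours

Layers = ⌈174/0.1⌉ = 1740.
Scan path per layer: 6110 / 0.066 → 92575.8 mm.
Laser time per layer: 92575.8 / 5180 → 17.8718 s.
Layer cycle = 17.8718 + 12.4, so 30.2718 s.
Total: 1740 × 30.2718 s = 52672.932 s → 14.63 hours.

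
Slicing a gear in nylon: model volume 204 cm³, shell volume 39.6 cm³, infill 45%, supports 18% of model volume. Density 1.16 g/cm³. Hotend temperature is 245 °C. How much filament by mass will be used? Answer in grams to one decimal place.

Interior volume = 204 − 39.6, so 164.4 cm³.
Infill deposited: 0.45 × 164.4 → 73.98 cm³.
Support = 0.18 × 204, so 36.72 cm³.
Deposited volume = 39.6 + 73.98 + 36.72, so 150.3 cm³.
Mass = 150.3 × 1.16, so 174.348 g.

174.3 g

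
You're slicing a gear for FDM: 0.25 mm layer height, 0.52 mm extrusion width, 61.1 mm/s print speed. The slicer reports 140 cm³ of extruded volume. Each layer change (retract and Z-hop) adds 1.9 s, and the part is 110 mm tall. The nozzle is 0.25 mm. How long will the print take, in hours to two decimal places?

Line area: 0.25 × 0.52 → 0.13 mm².
Path length: 140000 mm³ / 0.13 mm² → 1076923.1 mm.
Print-move time = 1076923.1 / 61.1 = 17625.6 s.
Number of layers: 110 / 0.25 → 440 (rounded up).
Non-print overhead = 440 × 1.9, so 836 s.
Altogether 17625.6 + 836 = 18461.6 s, i.e. 5.13 hours.

5.13 hours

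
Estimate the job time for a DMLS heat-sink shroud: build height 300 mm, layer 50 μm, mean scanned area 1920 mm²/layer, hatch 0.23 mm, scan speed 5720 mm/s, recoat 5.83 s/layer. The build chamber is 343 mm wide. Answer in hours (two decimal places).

Layer count = ceil(300 / 0.05) = 6000.
Per-layer scan distance = 1920 / 0.23 = 8347.8 mm.
Laser time per layer = 8347.8 / 5720 = 1.4594 s.
Per-layer time: 1.4594 + 5.83 → 7.2894 s.
Total: 6000 × 7.2894 s = 43736.4 s → 12.15 hours.

12.15 hours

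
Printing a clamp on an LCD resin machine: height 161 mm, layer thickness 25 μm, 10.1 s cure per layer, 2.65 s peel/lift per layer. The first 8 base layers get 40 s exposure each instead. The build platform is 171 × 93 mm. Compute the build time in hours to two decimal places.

22.87 hours

Layers = ⌈161/0.025⌉ = 6440.
Burn-in layers = 8 × (40 + 2.65) = 341.2 s.
Regular layers = 6432 × (10.1 + 2.65), so 82008 s.
Total = 341.2 + 82008 = 82349.2 s = 22.87 hours.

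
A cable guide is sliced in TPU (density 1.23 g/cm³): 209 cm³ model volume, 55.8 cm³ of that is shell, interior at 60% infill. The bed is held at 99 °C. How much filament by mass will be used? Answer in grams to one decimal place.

Infill region = 209 − 55.8 = 153.2 cm³.
Infill volume = 0.60 × 153.2 = 91.92 cm³.
Deposited volume = 55.8 + 91.92 = 147.72 cm³.
Mass = 147.72 × 1.23, so 181.6956 g.

181.7 g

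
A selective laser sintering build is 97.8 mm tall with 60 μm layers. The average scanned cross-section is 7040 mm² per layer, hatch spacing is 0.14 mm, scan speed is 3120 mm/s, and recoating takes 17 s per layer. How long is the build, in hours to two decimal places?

Layers = ⌈97.8/0.06⌉ = 1630.
Scan path per layer: 7040 / 0.14 → 50285.7 mm.
Laser time per layer: 50285.7 / 3120 → 16.1172 s.
Per-layer time = 16.1172 + 17 = 33.1172 s.
Build time = 1630 × 33.1172 = 53981.036 s = 14.99 hours.

14.99 hours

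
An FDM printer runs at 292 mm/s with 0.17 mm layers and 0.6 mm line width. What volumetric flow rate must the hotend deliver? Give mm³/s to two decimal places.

29.78

Extrusion cross-section = 0.17 × 0.6, so 0.102 mm².
Volumetric flow = 292 × 0.102 = 29.78 mm³/s.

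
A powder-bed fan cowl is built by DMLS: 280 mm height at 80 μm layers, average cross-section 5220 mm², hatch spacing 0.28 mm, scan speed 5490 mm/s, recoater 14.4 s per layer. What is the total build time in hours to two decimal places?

Layer count = ceil(280 / 0.08) = 3500.
Hatch length per layer: 5220 / 0.28 → 18642.9 mm.
Scan time per layer: 18642.9 / 5490 → 3.3958 s.
Time per layer: 3.3958 + 14.4 → 17.7958 s.
3500 layers × 17.7958 s/layer = 62285.3 s, i.e. 17.30 hours.

17.30 hours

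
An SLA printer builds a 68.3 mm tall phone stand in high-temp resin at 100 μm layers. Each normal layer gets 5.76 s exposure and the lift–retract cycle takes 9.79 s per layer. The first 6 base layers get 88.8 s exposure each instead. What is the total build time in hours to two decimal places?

3.09 hours

Layer count = ceil(68.3 / 0.1) = 683.
Bottom layers = 6 × (88.8 + 9.79), so 591.54 s.
Regular layers = 677 × (5.76 + 9.79), so 10527.35 s.
Sum: 591.54 + 10527.35 = 11118.89 s → 3.09 hours.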